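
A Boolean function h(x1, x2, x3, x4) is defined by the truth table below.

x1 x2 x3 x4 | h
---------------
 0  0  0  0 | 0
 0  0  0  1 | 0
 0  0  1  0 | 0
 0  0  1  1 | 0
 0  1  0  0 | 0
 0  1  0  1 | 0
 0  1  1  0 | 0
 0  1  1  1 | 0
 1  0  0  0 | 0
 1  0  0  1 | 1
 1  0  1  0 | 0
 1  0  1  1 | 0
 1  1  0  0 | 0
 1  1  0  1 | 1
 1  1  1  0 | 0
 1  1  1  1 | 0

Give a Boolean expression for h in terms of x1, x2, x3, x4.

h(x1, x2, x3, x4) = (((x1 & ~x2) & ~x3) & x4) | (((x1 & x2) & ~x3) & x4)

h=1 on 2 inputs: (1,0,0,1), (1,1,0,1). Reading each as a conjunction of literals (x1·¬x2·¬x3·x4, x1·x2·¬x3·x4) and taking the OR gives the canonical DNF.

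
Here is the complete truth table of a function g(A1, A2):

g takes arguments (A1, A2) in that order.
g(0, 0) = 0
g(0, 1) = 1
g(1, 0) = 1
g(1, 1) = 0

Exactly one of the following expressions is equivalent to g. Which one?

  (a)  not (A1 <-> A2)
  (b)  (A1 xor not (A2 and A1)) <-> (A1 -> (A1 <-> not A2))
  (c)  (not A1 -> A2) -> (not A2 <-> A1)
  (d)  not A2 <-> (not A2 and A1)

(b) fails at (0,0): the formula yields 1, g is 0.
(c) fails at (0,0): the formula yields 1, g is 0.
(d) fails at (1,1): the formula yields 1, g is 0.
That leaves (a). Evaluating it on every row reproduces the table of g exactly.

a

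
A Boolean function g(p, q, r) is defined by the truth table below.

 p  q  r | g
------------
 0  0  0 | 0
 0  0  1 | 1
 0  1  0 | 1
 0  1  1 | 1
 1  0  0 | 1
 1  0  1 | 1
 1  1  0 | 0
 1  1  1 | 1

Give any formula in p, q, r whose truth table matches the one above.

g(p, q, r) = not (((not p and not q) and not r) or ((p and q) and not r))

g is 0 on only 2 rows — (0,0,0), (1,1,0). Writing each as a minterm (¬p·¬q·¬r, p·q·¬r) and OR-ing them characterizes exactly where g=0, so g is the negation of that disjunction.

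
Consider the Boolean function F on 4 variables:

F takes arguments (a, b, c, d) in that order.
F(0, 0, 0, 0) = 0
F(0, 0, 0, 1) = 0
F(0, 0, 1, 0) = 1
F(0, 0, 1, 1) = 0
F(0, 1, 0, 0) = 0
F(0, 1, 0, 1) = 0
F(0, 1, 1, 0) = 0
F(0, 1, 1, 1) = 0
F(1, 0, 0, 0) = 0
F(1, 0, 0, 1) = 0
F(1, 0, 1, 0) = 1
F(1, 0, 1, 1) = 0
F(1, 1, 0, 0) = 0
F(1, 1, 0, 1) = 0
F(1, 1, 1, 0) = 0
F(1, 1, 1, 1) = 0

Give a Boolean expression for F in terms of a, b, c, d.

F(a, b, c, d) = (((a' · b') · c) · d') + (((a · b') · c) · d')

Collect the rows where F=1 — (0,0,1,0), (1,0,1,0) — and write one minterm per row: ¬a·¬b·c·¬d, a·¬b·c·¬d. Their union (logical OR) reproduces the table exactly.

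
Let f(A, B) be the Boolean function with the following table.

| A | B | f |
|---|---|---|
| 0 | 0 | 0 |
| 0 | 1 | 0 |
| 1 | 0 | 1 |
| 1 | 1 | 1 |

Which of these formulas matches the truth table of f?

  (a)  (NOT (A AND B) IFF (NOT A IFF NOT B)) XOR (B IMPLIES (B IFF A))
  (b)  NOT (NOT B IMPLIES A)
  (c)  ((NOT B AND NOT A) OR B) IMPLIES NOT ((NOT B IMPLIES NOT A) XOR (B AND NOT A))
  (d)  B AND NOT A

a

(b): at (0,0) it gives 1, but f = 0 — eliminated.
(c): at (0,1) it gives 1, but f = 0 — eliminated.
(d): at (0,1) it gives 1, but f = 0 — eliminated.
(a) is the remaining candidate, and it agrees with f on all 4 inputs.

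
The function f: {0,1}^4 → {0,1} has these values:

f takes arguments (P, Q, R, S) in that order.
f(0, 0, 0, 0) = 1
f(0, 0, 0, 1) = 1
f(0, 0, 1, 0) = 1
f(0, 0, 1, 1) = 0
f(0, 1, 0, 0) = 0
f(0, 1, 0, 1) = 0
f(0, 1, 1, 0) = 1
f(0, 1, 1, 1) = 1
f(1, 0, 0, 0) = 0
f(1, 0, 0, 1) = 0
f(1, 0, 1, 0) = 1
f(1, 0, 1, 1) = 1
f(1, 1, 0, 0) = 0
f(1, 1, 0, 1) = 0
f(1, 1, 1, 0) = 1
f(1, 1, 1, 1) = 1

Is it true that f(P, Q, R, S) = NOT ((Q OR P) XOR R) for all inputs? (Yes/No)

No

Test each input against both f and the formula:
  P=0, Q=0, R=0, S=0: formula gives 1, f = 1 ✓
  P=0, Q=0, R=0, S=1: formula gives 1, f = 1 ✓
  P=0, Q=0, R=1, S=0: formula gives 0, but f = 1 ✗
Row (0,0,1,0) is a counterexample, so the formula is not equivalent to f.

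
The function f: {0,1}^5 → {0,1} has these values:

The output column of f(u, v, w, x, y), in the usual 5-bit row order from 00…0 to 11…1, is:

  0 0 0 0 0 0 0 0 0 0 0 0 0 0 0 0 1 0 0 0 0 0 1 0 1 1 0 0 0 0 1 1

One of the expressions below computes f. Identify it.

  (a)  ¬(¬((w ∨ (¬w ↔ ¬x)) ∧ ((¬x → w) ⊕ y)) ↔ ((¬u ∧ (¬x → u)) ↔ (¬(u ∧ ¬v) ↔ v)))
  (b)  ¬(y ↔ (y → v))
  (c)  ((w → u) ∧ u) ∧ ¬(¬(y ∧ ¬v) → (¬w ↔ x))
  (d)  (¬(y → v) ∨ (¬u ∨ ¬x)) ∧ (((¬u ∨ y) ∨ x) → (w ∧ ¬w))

(a): at (0,0,0,0,1) it gives 1, but f = 0 — eliminated.
(b): at (0,0,0,0,0) it gives 1, but f = 0 — eliminated.
(d): at (1,0,1,0,0) it gives 1, but f = 0 — eliminated.
(c) is the remaining candidate, and it agrees with f on all 32 inputs.

c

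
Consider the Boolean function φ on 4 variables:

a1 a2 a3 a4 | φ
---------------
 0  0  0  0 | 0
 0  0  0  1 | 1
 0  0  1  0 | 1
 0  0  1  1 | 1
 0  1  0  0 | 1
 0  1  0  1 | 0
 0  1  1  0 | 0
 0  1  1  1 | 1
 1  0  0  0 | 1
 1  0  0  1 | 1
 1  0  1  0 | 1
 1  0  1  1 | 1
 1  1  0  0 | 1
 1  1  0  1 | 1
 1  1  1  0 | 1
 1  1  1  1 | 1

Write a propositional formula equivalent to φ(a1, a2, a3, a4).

φ is 0 on only 3 rows — (0,0,0,0), (0,1,0,1), (0,1,1,0). Writing each as a minterm (¬a1·¬a2·¬a3·¬a4, ¬a1·a2·¬a3·a4, ¬a1·a2·a3·¬a4) and OR-ing them characterizes exactly where φ=0, so φ is the negation of that disjunction.

φ(a1, a2, a3, a4) = ¬(((((¬a1 ∧ ¬a2) ∧ ¬a3) ∧ ¬a4) ∨ (((¬a1 ∧ a2) ∧ ¬a3) ∧ a4)) ∨ (((¬a1 ∧ a2) ∧ a3) ∧ ¬a4))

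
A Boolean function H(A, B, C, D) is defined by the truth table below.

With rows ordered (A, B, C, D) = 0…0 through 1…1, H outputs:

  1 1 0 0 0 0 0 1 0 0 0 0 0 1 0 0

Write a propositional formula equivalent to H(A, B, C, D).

H=1 on 4 inputs: (0,0,0,0), (0,0,0,1), (0,1,1,1), (1,1,0,1). Reading each as a conjunction of literals (¬A·¬B·¬C·¬D, ¬A·¬B·¬C·D, ¬A·B·C·D, A·B·¬C·D) and taking the OR gives the canonical DNF.

H(A, B, C, D) = (((((NOT A AND NOT B) AND NOT C) AND NOT D) OR (((NOT A AND NOT B) AND NOT C) AND D)) OR (((NOT A AND B) AND C) AND D)) OR (((A AND B) AND NOT C) AND D)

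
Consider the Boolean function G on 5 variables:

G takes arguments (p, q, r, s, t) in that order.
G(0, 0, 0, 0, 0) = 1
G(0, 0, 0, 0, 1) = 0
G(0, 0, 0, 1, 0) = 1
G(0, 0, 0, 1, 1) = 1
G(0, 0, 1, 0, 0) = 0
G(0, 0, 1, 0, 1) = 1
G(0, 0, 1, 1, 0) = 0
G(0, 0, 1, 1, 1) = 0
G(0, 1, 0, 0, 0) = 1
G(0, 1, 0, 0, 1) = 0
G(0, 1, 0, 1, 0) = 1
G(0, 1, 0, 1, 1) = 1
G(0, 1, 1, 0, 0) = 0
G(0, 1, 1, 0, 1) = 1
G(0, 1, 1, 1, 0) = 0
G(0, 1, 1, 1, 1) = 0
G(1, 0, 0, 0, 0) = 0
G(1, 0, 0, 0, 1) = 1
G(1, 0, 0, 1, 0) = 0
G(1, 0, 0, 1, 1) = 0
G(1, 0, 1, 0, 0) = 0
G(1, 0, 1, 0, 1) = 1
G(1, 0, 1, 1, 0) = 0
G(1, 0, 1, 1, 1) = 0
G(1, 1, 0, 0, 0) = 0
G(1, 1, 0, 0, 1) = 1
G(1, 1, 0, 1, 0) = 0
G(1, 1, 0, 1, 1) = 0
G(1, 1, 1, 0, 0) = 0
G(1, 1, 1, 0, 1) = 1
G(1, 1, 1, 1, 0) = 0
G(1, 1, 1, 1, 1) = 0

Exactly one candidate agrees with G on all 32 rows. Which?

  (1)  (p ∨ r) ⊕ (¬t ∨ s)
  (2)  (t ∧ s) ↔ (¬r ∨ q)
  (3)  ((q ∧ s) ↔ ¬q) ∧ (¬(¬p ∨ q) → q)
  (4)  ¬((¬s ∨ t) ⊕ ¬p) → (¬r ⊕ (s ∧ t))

1

(2) fails at (0,0,0,0,0): the formula yields 0, G is 1.
(3) fails at (0,0,0,0,0): the formula yields 0, G is 1.
(4) fails at (0,0,0,0,1): the formula yields 1, G is 0.
(1) is the remaining candidate, and it agrees with G on all 32 inputs.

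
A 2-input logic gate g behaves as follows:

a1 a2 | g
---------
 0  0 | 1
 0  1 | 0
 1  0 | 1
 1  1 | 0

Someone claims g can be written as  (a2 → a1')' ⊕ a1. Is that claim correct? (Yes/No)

Evaluate (a2 → a1')' ⊕ a1 on each row and compare to g:
  a1=0, a2=0: formula gives 0, but g = 1 ✗
Since they disagree at (0,0), the expression is not a correct formula for g.

No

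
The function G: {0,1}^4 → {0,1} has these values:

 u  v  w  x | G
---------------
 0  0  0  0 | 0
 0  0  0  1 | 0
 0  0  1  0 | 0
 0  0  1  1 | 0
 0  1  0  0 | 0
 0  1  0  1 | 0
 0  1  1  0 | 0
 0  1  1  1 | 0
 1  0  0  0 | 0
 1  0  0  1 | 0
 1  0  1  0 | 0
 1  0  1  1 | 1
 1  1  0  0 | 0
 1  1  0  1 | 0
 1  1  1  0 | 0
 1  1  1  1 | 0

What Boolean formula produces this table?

G(u, v, w, x) = ((u and not v) and w) and x

G is 1 on exactly one input, (1,0,1,1), whose minterm is u·¬v·w·x. So G is just that conjunction.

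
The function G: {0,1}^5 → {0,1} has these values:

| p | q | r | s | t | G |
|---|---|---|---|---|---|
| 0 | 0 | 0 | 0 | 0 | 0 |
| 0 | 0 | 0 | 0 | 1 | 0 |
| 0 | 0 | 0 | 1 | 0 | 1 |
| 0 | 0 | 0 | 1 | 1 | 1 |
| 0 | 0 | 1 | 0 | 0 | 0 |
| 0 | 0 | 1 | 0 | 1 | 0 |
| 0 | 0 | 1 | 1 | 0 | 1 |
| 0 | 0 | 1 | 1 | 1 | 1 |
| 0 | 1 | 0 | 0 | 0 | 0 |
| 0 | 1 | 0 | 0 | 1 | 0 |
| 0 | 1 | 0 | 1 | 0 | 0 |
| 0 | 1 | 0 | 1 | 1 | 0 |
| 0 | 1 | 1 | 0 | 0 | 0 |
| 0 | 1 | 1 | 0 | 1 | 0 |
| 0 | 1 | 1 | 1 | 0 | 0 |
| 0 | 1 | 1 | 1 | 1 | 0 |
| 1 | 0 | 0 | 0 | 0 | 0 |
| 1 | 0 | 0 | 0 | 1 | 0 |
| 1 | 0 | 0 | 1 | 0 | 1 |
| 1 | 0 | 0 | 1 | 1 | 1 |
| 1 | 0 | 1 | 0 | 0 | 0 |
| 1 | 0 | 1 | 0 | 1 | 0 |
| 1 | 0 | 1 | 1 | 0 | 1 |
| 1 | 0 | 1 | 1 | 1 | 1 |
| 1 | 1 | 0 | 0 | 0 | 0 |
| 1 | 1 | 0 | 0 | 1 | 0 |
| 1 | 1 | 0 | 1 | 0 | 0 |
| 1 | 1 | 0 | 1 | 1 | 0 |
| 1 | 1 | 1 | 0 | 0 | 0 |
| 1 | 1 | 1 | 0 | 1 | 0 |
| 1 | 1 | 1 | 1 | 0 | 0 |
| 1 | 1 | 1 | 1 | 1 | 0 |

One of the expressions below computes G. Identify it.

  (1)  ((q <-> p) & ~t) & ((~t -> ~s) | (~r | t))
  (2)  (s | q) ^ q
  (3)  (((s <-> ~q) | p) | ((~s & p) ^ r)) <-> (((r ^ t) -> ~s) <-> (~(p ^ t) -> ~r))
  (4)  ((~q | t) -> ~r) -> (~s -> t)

(1) fails at (0,0,0,0,0): the formula yields 1, G is 0.
(3) fails at (0,0,0,1,1): the formula yields 0, G is 1.
(4) fails at (0,0,0,0,1): the formula yields 1, G is 0.
(2) is the remaining candidate, and it agrees with G on all 32 inputs.

2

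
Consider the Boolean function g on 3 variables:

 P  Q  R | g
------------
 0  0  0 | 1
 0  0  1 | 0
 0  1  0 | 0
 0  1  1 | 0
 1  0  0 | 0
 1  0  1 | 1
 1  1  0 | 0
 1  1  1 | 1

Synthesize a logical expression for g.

The 1-rows are (0,0,0), (1,0,1), (1,1,1). Each contributes one minterm — ¬P·¬Q·¬R; P·¬Q·R; P·Q·R — and their disjunction is a sum-of-products form of g.

g(P, Q, R) = (((P' · Q') · R') + ((P · Q') · R)) + ((P · Q) · R)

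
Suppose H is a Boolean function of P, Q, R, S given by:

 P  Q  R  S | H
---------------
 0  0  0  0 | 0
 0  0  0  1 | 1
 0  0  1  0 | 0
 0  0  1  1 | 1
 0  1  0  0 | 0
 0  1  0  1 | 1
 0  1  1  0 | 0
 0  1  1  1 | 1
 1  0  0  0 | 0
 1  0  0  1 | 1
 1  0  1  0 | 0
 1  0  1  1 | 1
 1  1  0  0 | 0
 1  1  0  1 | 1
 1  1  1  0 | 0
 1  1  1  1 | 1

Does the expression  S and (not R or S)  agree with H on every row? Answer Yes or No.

Evaluate S and (not R or S) on each row and compare to H:
  P=0, Q=0, R=0, S=0: formula gives 0, H = 0 ✓
  P=0, Q=0, R=0, S=1: formula gives 1, H = 1 ✓
  P=0, Q=0, R=1, S=0: formula gives 0, H = 0 ✓
  P=0, Q=0, R=1, S=1: formula gives 1, H = 1 ✓
  … (the remaining 12 rows also agree.)
Every row agrees, so the formula is equivalent.

Yes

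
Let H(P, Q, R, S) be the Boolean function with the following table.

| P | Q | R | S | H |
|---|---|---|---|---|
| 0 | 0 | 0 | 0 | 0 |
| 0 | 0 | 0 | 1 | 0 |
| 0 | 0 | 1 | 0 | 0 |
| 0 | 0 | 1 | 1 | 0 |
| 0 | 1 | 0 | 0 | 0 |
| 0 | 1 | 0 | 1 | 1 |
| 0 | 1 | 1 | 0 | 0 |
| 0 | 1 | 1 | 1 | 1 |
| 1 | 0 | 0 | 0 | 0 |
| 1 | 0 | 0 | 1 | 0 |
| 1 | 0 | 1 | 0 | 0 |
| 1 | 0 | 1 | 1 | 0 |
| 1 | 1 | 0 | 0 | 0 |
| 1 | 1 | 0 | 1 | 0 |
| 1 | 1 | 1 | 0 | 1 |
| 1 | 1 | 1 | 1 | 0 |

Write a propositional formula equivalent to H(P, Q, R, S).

The 1-rows are (0,1,0,1), (0,1,1,1), (1,1,1,0). Each contributes one minterm — ¬P·Q·¬R·S; ¬P·Q·R·S; P·Q·R·¬S — and their disjunction is a sum-of-products form of H.

H(P, Q, R, S) = ((((~P & Q) & ~R) & S) | (((~P & Q) & R) & S)) | (((P & Q) & R) & ~S)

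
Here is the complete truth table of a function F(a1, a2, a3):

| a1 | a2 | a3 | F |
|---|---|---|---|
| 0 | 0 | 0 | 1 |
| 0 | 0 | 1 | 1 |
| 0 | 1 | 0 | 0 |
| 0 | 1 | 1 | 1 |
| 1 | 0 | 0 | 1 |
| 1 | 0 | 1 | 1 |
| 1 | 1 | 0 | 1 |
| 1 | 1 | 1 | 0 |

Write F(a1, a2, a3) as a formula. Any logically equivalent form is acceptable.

F(a1, a2, a3) = NOT (((NOT a1 AND a2) AND NOT a3) OR ((a1 AND a2) AND a3))

There are just 2 zero rows: (0,1,0), (1,1,1). Their minterms are ¬a1·a2·¬a3, a1·a2·a3; the OR of those covers precisely the 0-outputs, and negating it yields F.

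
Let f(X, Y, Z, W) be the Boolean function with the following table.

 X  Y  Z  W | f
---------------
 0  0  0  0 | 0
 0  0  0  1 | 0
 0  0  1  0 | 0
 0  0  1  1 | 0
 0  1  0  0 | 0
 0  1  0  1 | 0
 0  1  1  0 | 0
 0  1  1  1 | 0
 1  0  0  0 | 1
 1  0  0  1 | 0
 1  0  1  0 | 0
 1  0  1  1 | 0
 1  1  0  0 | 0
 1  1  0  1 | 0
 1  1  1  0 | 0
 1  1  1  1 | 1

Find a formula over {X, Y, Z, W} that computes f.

f(X, Y, Z, W) = (((X and not Y) and not Z) and not W) or (((X and Y) and Z) and W)

f=1 on 2 inputs: (1,0,0,0), (1,1,1,1). Reading each as a conjunction of literals (X·¬Y·¬Z·¬W, X·Y·Z·W) and taking the OR gives the canonical DNF.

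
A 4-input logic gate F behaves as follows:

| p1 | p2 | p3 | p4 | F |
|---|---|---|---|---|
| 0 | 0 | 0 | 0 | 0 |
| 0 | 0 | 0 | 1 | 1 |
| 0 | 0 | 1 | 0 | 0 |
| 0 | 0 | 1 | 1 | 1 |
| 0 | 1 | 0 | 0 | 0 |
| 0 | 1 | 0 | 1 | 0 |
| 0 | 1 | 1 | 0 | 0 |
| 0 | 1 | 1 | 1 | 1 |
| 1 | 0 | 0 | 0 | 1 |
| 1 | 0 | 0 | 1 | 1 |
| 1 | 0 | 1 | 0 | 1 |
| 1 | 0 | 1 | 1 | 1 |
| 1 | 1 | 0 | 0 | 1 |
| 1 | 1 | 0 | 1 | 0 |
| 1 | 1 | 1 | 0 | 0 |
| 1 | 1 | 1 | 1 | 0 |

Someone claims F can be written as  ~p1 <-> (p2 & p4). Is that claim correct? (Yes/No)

No

Test each input against both F and the formula:
  p1=0, p2=0, p3=0, p4=0: formula gives 0, F = 0 ✓
  p1=0, p2=0, p3=0, p4=1: formula gives 0, but F = 1 ✗
Row (0,0,0,1) is a counterexample, so the formula is not equivalent to F.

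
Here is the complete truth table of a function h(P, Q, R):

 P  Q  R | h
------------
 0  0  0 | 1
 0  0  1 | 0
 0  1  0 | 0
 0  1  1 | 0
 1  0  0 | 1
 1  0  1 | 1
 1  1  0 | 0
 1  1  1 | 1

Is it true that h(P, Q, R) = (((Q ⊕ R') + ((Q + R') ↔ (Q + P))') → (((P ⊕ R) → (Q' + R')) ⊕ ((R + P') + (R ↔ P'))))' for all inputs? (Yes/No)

Test each input against both h and the formula:
  P=0, Q=0, R=0: formula gives 1, h = 1 ✓
  P=0, Q=0, R=1: formula gives 0, h = 0 ✓
  P=0, Q=1, R=0: formula gives 0, h = 0 ✓
  P=0, Q=1, R=1: formula gives 0, h = 0 ✓
  P=1, Q=0, R=0: formula gives 1, h = 1 ✓
  … (the remaining 3 rows also agree.)
All 8 rows match — the expression computes h exactly.

Yes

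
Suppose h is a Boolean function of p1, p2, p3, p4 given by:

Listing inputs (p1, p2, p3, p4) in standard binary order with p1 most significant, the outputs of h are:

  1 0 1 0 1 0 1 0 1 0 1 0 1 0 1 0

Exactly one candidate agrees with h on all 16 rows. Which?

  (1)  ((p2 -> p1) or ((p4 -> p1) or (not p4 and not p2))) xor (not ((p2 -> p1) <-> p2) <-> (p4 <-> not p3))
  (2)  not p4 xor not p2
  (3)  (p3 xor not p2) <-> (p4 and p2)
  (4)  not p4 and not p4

4

(1): at (0,0,1,0) it gives 0, but h = 1 — eliminated.
(2): at (0,0,0,0) it gives 0, but h = 1 — eliminated.
(3): at (0,0,0,0) it gives 0, but h = 1 — eliminated.
(4) is the remaining candidate, and it agrees with h on all 16 inputs.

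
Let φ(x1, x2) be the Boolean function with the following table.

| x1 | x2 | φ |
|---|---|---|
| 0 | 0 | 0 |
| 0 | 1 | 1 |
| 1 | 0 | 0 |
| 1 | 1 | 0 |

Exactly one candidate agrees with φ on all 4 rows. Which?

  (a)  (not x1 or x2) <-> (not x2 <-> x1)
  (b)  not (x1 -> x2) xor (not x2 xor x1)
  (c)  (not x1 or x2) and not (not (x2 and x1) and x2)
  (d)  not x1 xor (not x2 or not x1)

a

(b) fails at (0,0): the formula yields 1, φ is 0.
(c) fails at (0,0): the formula yields 1, φ is 0.
(d) fails at (0,1): the formula yields 0, φ is 1.
(a) is the remaining candidate, and it agrees with φ on all 4 inputs.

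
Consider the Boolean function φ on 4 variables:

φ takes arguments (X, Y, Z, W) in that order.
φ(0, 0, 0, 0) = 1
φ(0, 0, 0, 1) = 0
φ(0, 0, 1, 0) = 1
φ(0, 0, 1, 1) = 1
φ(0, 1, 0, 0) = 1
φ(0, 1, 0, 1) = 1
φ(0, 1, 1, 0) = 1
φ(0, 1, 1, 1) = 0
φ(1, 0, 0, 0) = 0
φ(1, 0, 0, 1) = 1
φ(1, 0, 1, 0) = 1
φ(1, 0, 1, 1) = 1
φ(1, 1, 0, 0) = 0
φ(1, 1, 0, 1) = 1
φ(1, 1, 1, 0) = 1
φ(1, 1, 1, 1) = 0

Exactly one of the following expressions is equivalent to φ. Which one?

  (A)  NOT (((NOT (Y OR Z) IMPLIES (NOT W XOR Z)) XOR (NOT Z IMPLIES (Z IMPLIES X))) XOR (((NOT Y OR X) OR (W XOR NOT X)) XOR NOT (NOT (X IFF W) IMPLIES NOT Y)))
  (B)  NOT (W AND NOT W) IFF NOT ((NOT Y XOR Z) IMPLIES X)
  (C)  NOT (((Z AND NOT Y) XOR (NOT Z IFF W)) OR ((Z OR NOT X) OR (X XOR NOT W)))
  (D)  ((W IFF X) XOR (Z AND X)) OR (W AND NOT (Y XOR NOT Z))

(A) disagrees with φ on (0,0,0,0) (formula → 0, table → 1); rule it out.
(B) disagrees with φ on (0,0,0,1) (formula → 1, table → 0); rule it out.
(C) disagrees with φ on (0,0,0,0) (formula → 0, table → 1); rule it out.
(D) is the remaining candidate, and it agrees with φ on all 16 inputs.

D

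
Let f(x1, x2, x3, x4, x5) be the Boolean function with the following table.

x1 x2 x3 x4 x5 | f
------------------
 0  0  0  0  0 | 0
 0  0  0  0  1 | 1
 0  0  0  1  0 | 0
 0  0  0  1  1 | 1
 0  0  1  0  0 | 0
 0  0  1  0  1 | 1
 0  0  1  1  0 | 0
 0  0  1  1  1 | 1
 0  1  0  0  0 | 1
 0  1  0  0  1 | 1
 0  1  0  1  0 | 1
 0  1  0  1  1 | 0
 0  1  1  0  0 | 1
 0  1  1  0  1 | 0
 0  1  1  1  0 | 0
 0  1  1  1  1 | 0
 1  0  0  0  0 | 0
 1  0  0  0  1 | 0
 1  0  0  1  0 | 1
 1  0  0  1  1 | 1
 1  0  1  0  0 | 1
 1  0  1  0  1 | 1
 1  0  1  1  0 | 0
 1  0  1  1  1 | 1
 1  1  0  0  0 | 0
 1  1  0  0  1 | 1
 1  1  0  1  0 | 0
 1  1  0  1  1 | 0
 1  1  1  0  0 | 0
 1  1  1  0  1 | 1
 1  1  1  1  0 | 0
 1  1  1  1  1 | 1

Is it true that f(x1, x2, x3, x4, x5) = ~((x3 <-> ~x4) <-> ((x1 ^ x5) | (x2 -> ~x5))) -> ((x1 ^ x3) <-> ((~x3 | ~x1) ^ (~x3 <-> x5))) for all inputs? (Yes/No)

Check the formula against f row by row:
  x1=0, x2=0, x3=0, x4=0, x5=0: formula gives 0, f = 0 ✓
  x1=0, x2=0, x3=0, x4=0, x5=1: formula gives 1, f = 1 ✓
  x1=0, x2=0, x3=0, x4=1, x5=0: formula gives 1, but f = 0 ✗
A single disagreement suffices: at (0,0,0,1,0) they differ, so the formula does not compute f.

No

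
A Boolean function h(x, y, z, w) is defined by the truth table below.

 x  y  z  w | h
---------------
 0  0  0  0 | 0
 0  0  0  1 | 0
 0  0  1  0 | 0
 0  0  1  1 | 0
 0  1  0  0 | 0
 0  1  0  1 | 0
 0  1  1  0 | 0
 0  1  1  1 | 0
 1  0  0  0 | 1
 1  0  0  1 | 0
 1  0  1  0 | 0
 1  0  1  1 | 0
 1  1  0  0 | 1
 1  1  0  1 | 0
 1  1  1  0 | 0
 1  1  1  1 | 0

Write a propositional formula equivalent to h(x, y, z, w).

h(x, y, z, w) = (((x and not y) and not z) and not w) or (((x and y) and not z) and not w)

Collect the rows where h=1 — (1,0,0,0), (1,1,0,0) — and write one minterm per row: x·¬y·¬z·¬w, x·y·¬z·¬w. Their union (logical OR) reproduces the table exactly.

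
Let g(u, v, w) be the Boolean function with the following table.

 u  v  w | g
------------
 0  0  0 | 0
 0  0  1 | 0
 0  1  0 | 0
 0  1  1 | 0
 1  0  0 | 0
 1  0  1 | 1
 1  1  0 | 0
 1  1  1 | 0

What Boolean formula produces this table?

g is 1 on exactly one input, (1,0,1), whose minterm is u·¬v·w. So g is just that conjunction.

g(u, v, w) = (u & ~v) & w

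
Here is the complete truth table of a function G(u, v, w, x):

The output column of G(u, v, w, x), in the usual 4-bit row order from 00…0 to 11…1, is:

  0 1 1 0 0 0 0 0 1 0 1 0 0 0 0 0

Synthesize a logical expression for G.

G(u, v, w, x) = (((((¬u ∧ ¬v) ∧ ¬w) ∧ x) ∨ (((¬u ∧ ¬v) ∧ w) ∧ ¬x)) ∨ (((u ∧ ¬v) ∧ ¬w) ∧ ¬x)) ∨ (((u ∧ ¬v) ∧ w) ∧ ¬x)

G=1 on 4 inputs: (0,0,0,1), (0,0,1,0), (1,0,0,0), (1,0,1,0). Reading each as a conjunction of literals (¬u·¬v·¬w·x, ¬u·¬v·w·¬x, u·¬v·¬w·¬x, u·¬v·w·¬x) and taking the OR gives the canonical DNF.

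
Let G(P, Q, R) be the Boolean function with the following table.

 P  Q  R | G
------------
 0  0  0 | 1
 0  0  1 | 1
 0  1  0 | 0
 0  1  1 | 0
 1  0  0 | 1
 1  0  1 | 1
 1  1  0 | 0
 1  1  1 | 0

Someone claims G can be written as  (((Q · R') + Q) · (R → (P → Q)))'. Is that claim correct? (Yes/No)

Yes

Test each input against both G and the formula:
  P=0, Q=0, R=0: formula gives 1, G = 1 ✓
  P=0, Q=0, R=1: formula gives 1, G = 1 ✓
  P=0, Q=1, R=0: formula gives 0, G = 0 ✓
  P=0, Q=1, R=1: formula gives 0, G = 0 ✓
  P=1, Q=0, R=0: formula gives 1, G = 1 ✓
  … (the remaining 3 rows also agree.)
All 8 rows match — the expression computes G exactly.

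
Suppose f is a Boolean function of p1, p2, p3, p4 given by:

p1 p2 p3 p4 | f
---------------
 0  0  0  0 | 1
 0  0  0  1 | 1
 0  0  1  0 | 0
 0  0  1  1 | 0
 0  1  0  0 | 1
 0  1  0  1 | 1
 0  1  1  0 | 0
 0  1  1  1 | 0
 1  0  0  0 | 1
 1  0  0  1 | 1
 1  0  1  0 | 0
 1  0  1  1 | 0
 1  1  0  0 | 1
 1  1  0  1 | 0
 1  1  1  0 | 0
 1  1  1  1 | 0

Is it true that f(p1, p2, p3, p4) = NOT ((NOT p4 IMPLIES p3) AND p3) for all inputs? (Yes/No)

No

Evaluate NOT ((NOT p4 IMPLIES p3) AND p3) on each row and compare to f:
  p1=0, p2=0, p3=0, p4=0: formula gives 1, f = 1 ✓
  p1=0, p2=0, p3=0, p4=1: formula gives 1, f = 1 ✓
  p1=0, p2=0, p3=1, p4=0: formula gives 0, f = 0 ✓
  p1=0, p2=0, p3=1, p4=1: formula gives 0, f = 0 ✓
  …
  p1=1, p2=1, p3=0, p4=1: formula gives 1, but f = 0 ✗
Row (1,1,0,1) is a counterexample, so the formula is not equivalent to f.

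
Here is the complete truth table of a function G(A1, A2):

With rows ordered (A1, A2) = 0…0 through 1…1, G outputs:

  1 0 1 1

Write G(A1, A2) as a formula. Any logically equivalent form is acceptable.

G(A1, A2) = A2 -> A1

This is A2 → A1 (false only at 0,1).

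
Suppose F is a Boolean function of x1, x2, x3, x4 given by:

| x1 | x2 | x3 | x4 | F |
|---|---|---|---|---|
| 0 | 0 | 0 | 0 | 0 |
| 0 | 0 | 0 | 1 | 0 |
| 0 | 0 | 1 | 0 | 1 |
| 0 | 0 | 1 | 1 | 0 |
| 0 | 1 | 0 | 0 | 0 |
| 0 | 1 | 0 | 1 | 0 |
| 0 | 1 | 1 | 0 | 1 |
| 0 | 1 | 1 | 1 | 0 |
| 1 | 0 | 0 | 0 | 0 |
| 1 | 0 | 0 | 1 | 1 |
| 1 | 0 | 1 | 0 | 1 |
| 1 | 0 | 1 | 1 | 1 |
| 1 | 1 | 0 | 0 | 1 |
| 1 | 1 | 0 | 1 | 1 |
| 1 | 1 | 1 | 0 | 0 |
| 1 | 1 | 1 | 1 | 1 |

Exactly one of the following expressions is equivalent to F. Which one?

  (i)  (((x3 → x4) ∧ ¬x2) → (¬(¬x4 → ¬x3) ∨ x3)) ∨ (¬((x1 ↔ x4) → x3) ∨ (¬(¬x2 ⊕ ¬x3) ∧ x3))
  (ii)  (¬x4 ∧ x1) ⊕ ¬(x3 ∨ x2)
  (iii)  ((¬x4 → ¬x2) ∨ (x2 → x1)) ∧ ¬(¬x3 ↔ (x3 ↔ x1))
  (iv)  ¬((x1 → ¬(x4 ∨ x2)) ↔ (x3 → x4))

(i): at (0,0,0,0) it gives 1, but F = 0 — eliminated.
(ii): at (0,0,0,0) it gives 1, but F = 0 — eliminated.
(iii): at (0,0,1,0) it gives 0, but F = 1 — eliminated.
Only (iv) survives; checking it on all 16 rows confirms it matches F.

iv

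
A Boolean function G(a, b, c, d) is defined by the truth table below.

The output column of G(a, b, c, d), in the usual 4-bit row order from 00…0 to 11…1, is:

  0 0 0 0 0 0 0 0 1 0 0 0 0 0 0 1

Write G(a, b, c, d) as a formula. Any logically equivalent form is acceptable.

G(a, b, c, d) = (((a ∧ ¬b) ∧ ¬c) ∧ ¬d) ∨ (((a ∧ b) ∧ c) ∧ d)

The 1-rows are (1,0,0,0), (1,1,1,1). Each contributes one minterm — a·¬b·¬c·¬d; a·b·c·d — and their disjunction is a sum-of-products form of G.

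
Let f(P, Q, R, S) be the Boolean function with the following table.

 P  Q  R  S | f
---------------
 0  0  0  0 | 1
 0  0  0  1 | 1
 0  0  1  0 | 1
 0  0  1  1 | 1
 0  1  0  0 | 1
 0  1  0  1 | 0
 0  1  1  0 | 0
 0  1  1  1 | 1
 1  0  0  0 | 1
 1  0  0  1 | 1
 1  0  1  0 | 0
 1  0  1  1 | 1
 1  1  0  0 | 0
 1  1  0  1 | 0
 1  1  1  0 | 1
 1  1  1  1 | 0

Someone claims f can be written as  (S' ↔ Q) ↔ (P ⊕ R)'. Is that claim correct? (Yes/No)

Evaluate (S' ↔ Q) ↔ (P ⊕ R)' on each row and compare to f:
  P=0, Q=0, R=0, S=0: formula gives 0, but f = 1 ✗
A single disagreement suffices: at (0,0,0,0) they differ, so the formula does not compute f.

No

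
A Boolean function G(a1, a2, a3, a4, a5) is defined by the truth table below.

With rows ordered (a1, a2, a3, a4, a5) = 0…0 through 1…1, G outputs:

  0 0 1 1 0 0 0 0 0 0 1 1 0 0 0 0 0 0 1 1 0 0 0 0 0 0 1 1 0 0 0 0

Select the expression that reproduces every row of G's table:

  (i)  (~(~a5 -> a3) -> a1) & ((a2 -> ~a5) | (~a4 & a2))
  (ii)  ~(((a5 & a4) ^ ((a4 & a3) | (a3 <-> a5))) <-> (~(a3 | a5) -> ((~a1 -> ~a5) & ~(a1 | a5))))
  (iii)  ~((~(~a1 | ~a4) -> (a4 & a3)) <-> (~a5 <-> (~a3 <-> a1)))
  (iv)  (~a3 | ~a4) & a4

(i): at (0,0,0,0,1) it gives 1, but G = 0 — eliminated.
(ii): at (0,0,0,0,1) it gives 1, but G = 0 — eliminated.
(iii): at (0,0,0,0,0) it gives 1, but G = 0 — eliminated.
(iv) is the remaining candidate, and it agrees with G on all 32 inputs.

iv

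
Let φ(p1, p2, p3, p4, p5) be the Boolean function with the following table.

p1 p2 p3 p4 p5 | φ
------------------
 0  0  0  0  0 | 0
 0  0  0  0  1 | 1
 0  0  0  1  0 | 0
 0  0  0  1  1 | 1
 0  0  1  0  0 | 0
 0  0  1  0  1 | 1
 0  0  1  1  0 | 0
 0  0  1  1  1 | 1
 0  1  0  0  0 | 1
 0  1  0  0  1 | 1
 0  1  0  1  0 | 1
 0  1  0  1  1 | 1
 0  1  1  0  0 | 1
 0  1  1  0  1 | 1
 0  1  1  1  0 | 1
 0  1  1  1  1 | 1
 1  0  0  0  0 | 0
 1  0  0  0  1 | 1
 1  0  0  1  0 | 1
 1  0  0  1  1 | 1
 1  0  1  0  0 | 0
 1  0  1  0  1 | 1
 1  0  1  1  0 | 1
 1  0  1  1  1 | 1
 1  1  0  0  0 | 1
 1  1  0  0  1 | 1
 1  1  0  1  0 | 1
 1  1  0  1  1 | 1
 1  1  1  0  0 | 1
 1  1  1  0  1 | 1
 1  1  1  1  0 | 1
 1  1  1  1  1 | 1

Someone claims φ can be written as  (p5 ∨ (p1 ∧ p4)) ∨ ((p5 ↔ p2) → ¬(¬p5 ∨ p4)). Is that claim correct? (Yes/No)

Test each input against both φ and the formula:
  p1=0, p2=0, p3=0, p4=0, p5=0: formula gives 0, φ = 0 ✓
  p1=0, p2=0, p3=0, p4=0, p5=1: formula gives 1, φ = 1 ✓
  p1=0, p2=0, p3=0, p4=1, p5=0: formula gives 0, φ = 0 ✓
  p1=0, p2=0, p3=0, p4=1, p5=1: formula gives 1, φ = 1 ✓
  …and likewise for the remaining 28 rows.
All 32 rows match — the expression computes φ exactly.

Yes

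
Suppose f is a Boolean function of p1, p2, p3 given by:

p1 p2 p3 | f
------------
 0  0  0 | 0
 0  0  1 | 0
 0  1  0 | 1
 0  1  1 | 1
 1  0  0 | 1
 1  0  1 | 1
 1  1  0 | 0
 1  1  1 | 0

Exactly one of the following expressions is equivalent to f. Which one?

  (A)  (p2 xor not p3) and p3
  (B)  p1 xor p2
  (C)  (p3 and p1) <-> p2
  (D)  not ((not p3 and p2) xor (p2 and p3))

(A) fails at (0,1,0): the formula yields 0, f is 1.
(C) fails at (0,0,0): the formula yields 1, f is 0.
(D) fails at (0,0,0): the formula yields 1, f is 0.
(B) is the remaining candidate, and it agrees with f on all 8 inputs.

B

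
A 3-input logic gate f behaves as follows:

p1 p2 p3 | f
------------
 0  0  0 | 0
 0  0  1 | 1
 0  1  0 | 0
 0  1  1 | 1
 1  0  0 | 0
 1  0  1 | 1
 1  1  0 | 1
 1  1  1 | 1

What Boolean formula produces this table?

f(p1, p2, p3) = NOT ((((NOT p1 AND NOT p2) AND NOT p3) OR ((NOT p1 AND p2) AND NOT p3)) OR ((p1 AND NOT p2) AND NOT p3))

The 0-rows are (0,0,0), (0,1,0), (1,0,0). Take each as a conjunction (¬p1·¬p2·¬p3, ¬p1·p2·¬p3, p1·¬p2·¬p3), form their disjunction, and complement — that gives a formula that is 1 everywhere f is.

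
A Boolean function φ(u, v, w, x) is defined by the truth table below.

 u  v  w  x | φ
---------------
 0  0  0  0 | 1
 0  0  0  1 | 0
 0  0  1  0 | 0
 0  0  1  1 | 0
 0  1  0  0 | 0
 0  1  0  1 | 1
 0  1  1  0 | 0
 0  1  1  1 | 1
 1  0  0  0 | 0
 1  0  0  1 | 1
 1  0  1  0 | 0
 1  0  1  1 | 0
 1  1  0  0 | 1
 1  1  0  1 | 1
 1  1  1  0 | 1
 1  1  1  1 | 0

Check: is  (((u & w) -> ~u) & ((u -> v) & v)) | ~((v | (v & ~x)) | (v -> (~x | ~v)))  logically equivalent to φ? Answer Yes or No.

Evaluate (((u & w) -> ~u) & ((u -> v) & v)) | ~((v | (v & ~x)) | (v -> (~x | ~v))) on each row and compare to φ:
  u=0, v=0, w=0, x=0: formula gives 0, but φ = 1 ✗
Row (0,0,0,0) is a counterexample, so the formula is not equivalent to φ.

No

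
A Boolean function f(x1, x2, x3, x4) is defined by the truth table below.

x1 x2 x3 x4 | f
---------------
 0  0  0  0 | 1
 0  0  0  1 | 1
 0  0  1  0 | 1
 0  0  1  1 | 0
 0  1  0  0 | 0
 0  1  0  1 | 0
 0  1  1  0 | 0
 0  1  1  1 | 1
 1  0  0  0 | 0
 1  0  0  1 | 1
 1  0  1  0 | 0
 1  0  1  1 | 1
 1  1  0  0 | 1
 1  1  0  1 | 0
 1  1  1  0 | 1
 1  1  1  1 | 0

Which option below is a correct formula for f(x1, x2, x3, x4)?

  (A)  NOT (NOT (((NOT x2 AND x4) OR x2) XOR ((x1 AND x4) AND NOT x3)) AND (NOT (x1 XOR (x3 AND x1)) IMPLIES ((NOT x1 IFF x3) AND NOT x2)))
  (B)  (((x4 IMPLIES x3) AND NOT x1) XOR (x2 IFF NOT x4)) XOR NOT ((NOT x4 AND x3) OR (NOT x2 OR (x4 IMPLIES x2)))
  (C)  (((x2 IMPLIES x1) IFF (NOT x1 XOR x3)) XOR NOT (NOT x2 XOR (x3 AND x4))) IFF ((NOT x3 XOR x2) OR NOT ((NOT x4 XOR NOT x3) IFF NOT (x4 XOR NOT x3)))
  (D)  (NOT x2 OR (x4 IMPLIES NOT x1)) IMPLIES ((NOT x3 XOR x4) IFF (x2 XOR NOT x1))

B

(A) disagrees with f on (0,0,1,0) (formula → 0, table → 1); rule it out.
(C) disagrees with f on (1,0,0,1) (formula → 0, table → 1); rule it out.
(D) disagrees with f on (0,0,0,1) (formula → 0, table → 1); rule it out.
That leaves (B). Evaluating it on every row reproduces the table of f exactly.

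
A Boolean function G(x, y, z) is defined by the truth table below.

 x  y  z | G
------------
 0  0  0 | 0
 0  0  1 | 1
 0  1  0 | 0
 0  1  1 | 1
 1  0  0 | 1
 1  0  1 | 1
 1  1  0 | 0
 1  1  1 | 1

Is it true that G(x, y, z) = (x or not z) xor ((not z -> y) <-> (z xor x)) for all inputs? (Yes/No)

Check the formula against G row by row:
  x=0, y=0, z=0: formula gives 0, G = 0 ✓
  x=0, y=0, z=1: formula gives 1, G = 1 ✓
  x=0, y=1, z=0: formula gives 1, but G = 0 ✗
A single disagreement suffices: at (0,1,0) they differ, so the formula does not compute G.

No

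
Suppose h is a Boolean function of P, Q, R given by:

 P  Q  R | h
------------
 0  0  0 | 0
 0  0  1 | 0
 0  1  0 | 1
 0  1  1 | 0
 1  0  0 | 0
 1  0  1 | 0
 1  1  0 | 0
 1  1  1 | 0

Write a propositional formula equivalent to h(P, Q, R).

Only row (0,1,0) gives 1. That row's minterm ¬P·Q·¬R is h directly.

h(P, Q, R) = (P' · Q) · R'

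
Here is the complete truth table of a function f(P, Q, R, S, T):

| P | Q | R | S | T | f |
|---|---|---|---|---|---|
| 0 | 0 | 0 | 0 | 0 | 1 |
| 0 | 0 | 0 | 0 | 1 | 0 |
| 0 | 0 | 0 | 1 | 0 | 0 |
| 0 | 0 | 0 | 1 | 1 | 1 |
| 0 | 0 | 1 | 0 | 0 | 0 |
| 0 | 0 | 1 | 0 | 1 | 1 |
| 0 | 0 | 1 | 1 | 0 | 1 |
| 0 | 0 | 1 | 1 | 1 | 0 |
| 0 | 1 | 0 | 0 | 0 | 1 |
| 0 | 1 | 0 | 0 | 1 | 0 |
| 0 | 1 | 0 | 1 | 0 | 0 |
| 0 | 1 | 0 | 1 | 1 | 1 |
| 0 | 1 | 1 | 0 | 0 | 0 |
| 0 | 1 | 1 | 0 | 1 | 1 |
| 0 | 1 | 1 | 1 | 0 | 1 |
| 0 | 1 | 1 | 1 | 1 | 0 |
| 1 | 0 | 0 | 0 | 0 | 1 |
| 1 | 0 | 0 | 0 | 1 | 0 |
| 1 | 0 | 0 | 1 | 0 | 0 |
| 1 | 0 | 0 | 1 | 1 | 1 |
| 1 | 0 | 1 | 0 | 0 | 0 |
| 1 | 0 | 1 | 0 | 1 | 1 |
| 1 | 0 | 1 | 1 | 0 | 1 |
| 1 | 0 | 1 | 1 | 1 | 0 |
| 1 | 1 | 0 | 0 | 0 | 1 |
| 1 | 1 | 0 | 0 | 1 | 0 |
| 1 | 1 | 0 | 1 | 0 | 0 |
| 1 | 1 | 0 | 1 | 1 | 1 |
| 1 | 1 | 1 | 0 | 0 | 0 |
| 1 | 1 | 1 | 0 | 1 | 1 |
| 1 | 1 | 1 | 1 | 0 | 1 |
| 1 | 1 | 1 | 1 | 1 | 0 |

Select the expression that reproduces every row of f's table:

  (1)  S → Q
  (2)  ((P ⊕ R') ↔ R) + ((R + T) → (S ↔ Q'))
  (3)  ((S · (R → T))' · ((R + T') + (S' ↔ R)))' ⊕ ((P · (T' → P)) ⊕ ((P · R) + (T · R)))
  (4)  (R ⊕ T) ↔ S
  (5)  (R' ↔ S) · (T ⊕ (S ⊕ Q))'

4

(1): at (0,0,0,0,1) it gives 1, but f = 0 — eliminated.
(2): at (0,0,0,1,0) it gives 1, but f = 0 — eliminated.
(3): at (0,0,0,0,0) it gives 0, but f = 1 — eliminated.
(5): at (0,0,0,0,0) it gives 0, but f = 1 — eliminated.
That leaves (4). Evaluating it on every row reproduces the table of f exactly.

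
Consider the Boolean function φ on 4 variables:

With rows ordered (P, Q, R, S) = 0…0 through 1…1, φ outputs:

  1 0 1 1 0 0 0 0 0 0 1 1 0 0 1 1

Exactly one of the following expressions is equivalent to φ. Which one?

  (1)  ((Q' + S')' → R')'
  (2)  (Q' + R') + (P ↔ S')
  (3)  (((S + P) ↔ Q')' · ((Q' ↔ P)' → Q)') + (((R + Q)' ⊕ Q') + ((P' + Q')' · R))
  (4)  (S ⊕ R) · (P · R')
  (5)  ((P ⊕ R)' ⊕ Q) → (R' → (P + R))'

(1) disagrees with φ on (0,0,0,0) (formula → 0, table → 1); rule it out.
(2) disagrees with φ on (0,0,0,1) (formula → 1, table → 0); rule it out.
(4) disagrees with φ on (0,0,0,0) (formula → 0, table → 1); rule it out.
(5) disagrees with φ on (0,0,0,1) (formula → 1, table → 0); rule it out.
Only (3) survives; checking it on all 16 rows confirms it matches φ.

3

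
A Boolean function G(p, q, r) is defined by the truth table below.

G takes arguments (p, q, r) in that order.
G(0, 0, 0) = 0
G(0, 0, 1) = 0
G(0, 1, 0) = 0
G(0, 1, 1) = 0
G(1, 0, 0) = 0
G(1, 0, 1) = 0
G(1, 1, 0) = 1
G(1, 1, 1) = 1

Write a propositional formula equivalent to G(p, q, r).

G(p, q, r) = ((p and q) and not r) or ((p and q) and r)

The 1-rows are (1,1,0), (1,1,1). Each contributes one minterm — p·q·¬r; p·q·r — and their disjunction is a sum-of-products form of G.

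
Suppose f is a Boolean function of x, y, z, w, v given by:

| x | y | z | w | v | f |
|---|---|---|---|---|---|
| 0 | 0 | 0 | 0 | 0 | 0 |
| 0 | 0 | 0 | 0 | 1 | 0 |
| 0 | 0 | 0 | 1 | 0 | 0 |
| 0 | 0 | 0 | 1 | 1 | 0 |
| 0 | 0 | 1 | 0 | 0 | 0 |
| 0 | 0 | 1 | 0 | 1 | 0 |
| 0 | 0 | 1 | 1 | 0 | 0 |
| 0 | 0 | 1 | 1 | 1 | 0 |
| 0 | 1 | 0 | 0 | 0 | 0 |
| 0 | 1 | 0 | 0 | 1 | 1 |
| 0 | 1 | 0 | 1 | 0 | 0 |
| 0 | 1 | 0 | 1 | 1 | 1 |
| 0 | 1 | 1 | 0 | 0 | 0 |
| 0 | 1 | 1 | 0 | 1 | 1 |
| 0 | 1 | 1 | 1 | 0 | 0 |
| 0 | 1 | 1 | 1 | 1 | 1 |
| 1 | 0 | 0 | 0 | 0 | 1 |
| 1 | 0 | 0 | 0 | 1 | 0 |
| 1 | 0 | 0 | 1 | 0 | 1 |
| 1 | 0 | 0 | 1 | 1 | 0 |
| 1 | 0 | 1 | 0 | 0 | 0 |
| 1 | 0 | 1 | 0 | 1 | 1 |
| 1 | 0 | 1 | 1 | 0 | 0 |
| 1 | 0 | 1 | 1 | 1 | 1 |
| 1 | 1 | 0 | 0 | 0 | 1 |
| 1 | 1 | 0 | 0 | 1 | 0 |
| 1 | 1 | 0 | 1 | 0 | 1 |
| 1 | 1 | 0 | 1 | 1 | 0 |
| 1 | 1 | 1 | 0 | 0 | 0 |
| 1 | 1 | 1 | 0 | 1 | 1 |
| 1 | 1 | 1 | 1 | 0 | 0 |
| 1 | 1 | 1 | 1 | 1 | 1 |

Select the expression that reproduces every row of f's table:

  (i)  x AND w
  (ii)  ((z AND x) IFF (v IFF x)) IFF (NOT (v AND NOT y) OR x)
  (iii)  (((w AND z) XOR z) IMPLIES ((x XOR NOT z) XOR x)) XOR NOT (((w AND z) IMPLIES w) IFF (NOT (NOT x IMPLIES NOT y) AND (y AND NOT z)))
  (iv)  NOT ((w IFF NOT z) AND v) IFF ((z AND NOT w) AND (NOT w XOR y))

(i) fails at (0,1,0,0,1): the formula yields 0, f is 1.
(iii) fails at (0,0,1,0,0): the formula yields 1, f is 0.
(iv) fails at (0,0,0,1,1): the formula yields 1, f is 0.
Only (ii) survives; checking it on all 32 rows confirms it matches f.

ii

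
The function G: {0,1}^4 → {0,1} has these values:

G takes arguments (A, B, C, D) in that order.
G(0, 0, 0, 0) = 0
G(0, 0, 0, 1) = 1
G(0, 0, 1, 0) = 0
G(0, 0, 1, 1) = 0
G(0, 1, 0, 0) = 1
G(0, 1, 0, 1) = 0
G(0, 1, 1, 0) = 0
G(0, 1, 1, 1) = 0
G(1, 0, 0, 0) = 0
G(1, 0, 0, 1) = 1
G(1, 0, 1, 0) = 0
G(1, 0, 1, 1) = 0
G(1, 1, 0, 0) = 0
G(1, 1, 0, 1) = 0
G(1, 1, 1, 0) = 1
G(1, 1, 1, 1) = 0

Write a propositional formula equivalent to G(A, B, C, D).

G(A, B, C, D) = (((((not A and not B) and not C) and D) or (((not A and B) and not C) and not D)) or (((A and not B) and not C) and D)) or (((A and B) and C) and not D)

Collect the rows where G=1 — (0,0,0,1), (0,1,0,0), (1,0,0,1), (1,1,1,0) — and write one minterm per row: ¬A·¬B·¬C·D, ¬A·B·¬C·¬D, A·¬B·¬C·D, A·B·C·¬D. Their union (logical OR) reproduces the table exactly.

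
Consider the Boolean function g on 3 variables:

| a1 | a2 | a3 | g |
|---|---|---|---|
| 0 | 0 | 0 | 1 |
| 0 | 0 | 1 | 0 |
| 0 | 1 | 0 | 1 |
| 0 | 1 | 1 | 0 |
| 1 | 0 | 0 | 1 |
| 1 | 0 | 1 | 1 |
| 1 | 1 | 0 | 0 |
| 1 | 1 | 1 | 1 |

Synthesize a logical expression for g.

g(a1, a2, a3) = NOT ((((NOT a1 AND NOT a2) AND a3) OR ((NOT a1 AND a2) AND a3)) OR ((a1 AND a2) AND NOT a3))

There are just 3 zero rows: (0,0,1), (0,1,1), (1,1,0). Their minterms are ¬a1·¬a2·a3, ¬a1·a2·a3, a1·a2·¬a3; the OR of those covers precisely the 0-outputs, and negating it yields g.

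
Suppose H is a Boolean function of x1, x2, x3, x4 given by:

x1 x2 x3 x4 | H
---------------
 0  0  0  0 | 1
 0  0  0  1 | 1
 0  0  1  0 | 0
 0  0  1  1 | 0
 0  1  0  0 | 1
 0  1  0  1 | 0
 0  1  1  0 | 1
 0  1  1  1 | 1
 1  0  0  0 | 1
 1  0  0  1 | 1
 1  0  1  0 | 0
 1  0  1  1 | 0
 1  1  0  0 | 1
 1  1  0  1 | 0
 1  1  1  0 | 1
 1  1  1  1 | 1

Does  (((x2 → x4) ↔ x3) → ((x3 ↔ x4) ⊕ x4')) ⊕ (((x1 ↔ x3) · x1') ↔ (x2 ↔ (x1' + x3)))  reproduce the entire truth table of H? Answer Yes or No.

Yes

Test each input against both H and the formula:
  x1=0, x2=0, x3=0, x4=0: formula gives 1, H = 1 ✓
  x1=0, x2=0, x3=0, x4=1: formula gives 1, H = 1 ✓
  x1=0, x2=0, x3=1, x4=0: formula gives 0, H = 0 ✓
  x1=0, x2=0, x3=1, x4=1: formula gives 0, H = 0 ✓
  …and likewise for the remaining 12 rows.
All 16 rows match — the expression computes H exactly.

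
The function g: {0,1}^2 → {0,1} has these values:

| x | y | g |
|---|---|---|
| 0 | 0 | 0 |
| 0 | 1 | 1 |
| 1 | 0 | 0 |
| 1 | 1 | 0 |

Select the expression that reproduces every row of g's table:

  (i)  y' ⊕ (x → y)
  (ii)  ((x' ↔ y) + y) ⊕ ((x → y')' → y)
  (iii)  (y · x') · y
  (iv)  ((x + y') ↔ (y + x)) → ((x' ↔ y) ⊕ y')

(i) disagrees with g on (1,0) (formula → 1, table → 0); rule it out.
(ii) disagrees with g on (0,0) (formula → 1, table → 0); rule it out.
(iv) disagrees with g on (0,0) (formula → 1, table → 0); rule it out.
(iii) is the remaining candidate, and it agrees with g on all 4 inputs.

iii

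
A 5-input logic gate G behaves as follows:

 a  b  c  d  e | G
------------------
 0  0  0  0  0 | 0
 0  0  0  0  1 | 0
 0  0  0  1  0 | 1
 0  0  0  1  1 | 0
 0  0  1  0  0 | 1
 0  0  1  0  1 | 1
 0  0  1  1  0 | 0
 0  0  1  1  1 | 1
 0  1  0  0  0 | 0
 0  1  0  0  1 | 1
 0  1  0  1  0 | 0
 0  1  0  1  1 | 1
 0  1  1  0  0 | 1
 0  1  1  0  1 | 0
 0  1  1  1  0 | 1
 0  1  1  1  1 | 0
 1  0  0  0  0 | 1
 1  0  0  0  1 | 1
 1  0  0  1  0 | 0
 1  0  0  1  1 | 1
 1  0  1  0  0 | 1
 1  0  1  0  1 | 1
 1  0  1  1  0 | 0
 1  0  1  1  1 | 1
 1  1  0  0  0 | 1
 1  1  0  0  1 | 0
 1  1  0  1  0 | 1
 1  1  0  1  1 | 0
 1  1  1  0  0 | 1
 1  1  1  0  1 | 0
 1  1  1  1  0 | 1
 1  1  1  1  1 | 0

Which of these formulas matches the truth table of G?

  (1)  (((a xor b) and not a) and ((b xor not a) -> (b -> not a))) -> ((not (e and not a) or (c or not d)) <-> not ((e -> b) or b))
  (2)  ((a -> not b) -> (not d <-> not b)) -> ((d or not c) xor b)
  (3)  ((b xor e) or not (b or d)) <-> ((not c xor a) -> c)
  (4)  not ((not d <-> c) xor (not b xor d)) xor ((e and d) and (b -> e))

3

(1): at (0,0,0,0,0) it gives 1, but G = 0 — eliminated.
(2): at (0,0,0,0,0) it gives 1, but G = 0 — eliminated.
(4): at (0,0,0,1,0) it gives 0, but G = 1 — eliminated.
That leaves (3). Evaluating it on every row reproduces the table of G exactly.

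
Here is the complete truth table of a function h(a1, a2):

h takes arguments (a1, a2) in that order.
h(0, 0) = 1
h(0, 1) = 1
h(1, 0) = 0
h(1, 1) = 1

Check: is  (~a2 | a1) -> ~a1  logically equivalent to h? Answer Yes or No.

No

Test each input against both h and the formula:
  a1=0, a2=0: formula gives 1, h = 1 ✓
  a1=0, a2=1: formula gives 1, h = 1 ✓
  a1=1, a2=0: formula gives 0, h = 0 ✓
  a1=1, a2=1: formula gives 0, but h = 1 ✗
Row (1,1) is a counterexample, so the formula is not equivalent to h.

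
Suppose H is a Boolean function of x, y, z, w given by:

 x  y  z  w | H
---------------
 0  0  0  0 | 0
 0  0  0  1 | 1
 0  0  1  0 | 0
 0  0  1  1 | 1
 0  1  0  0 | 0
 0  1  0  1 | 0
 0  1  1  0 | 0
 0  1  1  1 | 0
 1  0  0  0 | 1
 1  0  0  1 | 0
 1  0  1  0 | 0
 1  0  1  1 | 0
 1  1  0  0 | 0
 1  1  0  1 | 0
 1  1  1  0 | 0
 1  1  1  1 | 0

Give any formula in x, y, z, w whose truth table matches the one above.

H=1 on 3 inputs: (0,0,0,1), (0,0,1,1), (1,0,0,0). Reading each as a conjunction of literals (¬x·¬y·¬z·w, ¬x·¬y·z·w, x·¬y·¬z·¬w) and taking the OR gives the canonical DNF.

H(x, y, z, w) = ((((¬x ∧ ¬y) ∧ ¬z) ∧ w) ∨ (((¬x ∧ ¬y) ∧ z) ∧ w)) ∨ (((x ∧ ¬y) ∧ ¬z) ∧ ¬w)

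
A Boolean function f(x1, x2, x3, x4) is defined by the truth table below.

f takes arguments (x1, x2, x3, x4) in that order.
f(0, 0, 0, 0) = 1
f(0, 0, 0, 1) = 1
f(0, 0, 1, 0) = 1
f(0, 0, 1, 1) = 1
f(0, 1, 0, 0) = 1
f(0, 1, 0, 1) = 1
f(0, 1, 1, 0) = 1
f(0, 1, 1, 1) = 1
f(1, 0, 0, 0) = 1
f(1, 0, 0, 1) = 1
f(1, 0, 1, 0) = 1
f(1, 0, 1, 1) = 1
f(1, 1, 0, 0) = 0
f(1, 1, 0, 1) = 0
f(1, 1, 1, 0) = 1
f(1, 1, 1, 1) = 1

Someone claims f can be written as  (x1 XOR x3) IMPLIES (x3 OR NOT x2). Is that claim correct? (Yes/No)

Yes

Test each input against both f and the formula:
  x1=0, x2=0, x3=0, x4=0: formula gives 1, f = 1 ✓
  x1=0, x2=0, x3=0, x4=1: formula gives 1, f = 1 ✓
  x1=0, x2=0, x3=1, x4=0: formula gives 1, f = 1 ✓
  x1=0, x2=0, x3=1, x4=1: formula gives 1, f = 1 ✓
  … (the remaining 12 rows also agree.)
No disagreement on any input; they are logically equivalent.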